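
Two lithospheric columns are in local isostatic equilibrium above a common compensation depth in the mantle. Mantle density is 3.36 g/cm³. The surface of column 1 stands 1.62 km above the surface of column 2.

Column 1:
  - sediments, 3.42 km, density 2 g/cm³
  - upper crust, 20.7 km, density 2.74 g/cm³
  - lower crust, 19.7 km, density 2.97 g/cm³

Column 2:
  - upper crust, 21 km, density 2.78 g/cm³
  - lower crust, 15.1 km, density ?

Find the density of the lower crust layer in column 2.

2.86 g/cm³

Take the compensation level at the base of the deeper column (depth z_c below the surface of column 1) and equate Σ ρ_i t_i down to z_c; mantle fills any gap and the z_c terms cancel.
Column 1: 3.42×2 + 20.7×2.74 + 19.7×2.97 + (z_c − 43.82)×3.36
Column 2: 1.62×0 + 21×2.78 + 15.1×ρ + (z_c − 1.62 − 36.1)×3.36
The z_c×3.36 term appears on both sides and cancels. Collect the known terms of each column as K = Σ(ρt)_known − 3.36 × (depth of known layers): K_1 = 122.067 − 3.36×43.82 = −25.1682; K_2 = 58.38 − 3.36×(1.62 + 36.1) = −68.3592.
Balance: K_1 = K_2 + 15.1×ρ, so ρ = (K_1 − K_2)/15.1 = 43.191/15.1 = 2.86 g/cm³.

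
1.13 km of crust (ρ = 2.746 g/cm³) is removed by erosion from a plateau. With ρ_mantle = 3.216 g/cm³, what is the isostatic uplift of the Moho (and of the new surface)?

0.965 km

Unloading: uplift u = e ρ_c/ρ_m = 1.13 km × 2.746/3.216 = 0.965 km.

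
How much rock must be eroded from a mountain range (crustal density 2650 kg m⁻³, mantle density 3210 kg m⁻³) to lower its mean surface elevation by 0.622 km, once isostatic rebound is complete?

Net drop Δ = e − u = e − e ρ_c/ρ_m = e (ρ_m − ρ_c)/ρ_m.
e = Δ ρ_m/(ρ_m − ρ_c) = 0.622 km × 3210/560 = 3.57 km.

3.57 km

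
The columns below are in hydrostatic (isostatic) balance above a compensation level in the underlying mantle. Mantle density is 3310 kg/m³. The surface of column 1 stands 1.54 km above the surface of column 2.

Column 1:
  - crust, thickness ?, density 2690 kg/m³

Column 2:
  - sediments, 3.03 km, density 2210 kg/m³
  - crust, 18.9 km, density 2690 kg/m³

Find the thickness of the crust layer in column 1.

32.5 km

Take the compensation level at the base of the deeper column (depth z_c below the surface of column 1) and equate Σ ρ_i t_i down to z_c; mantle fills any gap and the z_c terms cancel.
Column 1: x×2690 + (z_c − 0 − x)×3310
Column 2: 1.54×0 + 3.03×2210 + 18.9×2690 + (z_c − 1.54 − 21.93)×3310
The z_c×3310 term appears on both sides and cancels. Collect the known terms of each column as K = Σ(ρt)_known − 3310 × (depth of known layers): K_1 = 0 − 3310×0 = 0; K_2 = 57537.3 − 3310×(1.54 + 21.93) = −20148.4.
Balance: K_1 − x×(3310 − 2690) = K_2, so x = (K_1 − K_2)/(3310 − 2690) = 20148.4/620 = 32.5 km.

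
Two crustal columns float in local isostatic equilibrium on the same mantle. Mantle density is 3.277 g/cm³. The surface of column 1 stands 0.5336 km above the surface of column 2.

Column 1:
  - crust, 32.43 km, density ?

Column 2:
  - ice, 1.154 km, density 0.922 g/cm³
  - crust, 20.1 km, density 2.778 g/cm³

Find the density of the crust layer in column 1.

2.83 g/cm³

Take the compensation level at the base of the deeper column (depth z_c below the surface of column 1) and equate Σ ρ_i t_i down to z_c; mantle fills any gap and the z_c terms cancel.
Column 1: 32.43×ρ + (z_c − 32.43)×3.277
Column 2: 0.5336×0 + 1.154×0.922 + 20.1×2.778 + (z_c − 0.5336 − 21.254)×3.277
The z_c×3.277 term appears on both sides and cancels. Collect the known terms of each column as K = Σ(ρt)_known − 3.277 × (depth of known layers): K_1 = 0 − 3.277×32.43 = −106.27311; K_2 = 56.901788 − 3.277×(0.5336 + 21.254) = −14.4961772.
Balance: K_1 + 32.43×ρ = K_2, so ρ = (K_2 − K_1)/32.43 = 91.7769/32.43 = 2.83 g/cm³.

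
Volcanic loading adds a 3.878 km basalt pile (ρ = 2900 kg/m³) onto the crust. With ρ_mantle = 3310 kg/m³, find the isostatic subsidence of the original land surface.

Subaerial loading: s = t ρ_load / ρ_m.
s = 3.878 km × 2900/3310 = 3.4 km.

3.4 km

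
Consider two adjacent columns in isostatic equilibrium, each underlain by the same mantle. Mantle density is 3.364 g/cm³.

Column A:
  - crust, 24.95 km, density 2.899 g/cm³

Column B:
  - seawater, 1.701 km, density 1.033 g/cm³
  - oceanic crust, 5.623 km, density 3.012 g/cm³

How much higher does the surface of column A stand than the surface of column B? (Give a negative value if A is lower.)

1.68 km

For any compensation level in the mantle, the mantle terms cancel and isostasy reduces to e = (Σt_A − Σt_B) − (Σ(ρt)_A − Σ(ρt)_B) / ρ_m.
Σt_A = 24.95 km; Σt_B = 7.324 km; Σ(ρt)_A = 72.33005; Σ(ρt)_B = 18.693609 (in km·g/cm³).
e = (24.95 − 7.324) − (72.33005 − 18.693609) / 3.364 = 1.68 km.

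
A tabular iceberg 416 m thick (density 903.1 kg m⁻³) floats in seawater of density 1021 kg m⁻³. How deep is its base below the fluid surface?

368 m

Draft d = t ρ_obj/ρ_fluid = 416 m × 903.1/1021 = 368 m.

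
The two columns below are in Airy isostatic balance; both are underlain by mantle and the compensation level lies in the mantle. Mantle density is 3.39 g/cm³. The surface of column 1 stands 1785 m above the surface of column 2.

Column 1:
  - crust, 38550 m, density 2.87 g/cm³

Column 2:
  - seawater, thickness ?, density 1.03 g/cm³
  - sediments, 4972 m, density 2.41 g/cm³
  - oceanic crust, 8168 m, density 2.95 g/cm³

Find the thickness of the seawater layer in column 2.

Take the compensation level at the base of the deeper column (depth z_c below the surface of column 1) and equate Σ ρ_i t_i down to z_c; mantle fills any gap and the z_c terms cancel.
Column 1: 38550×2.87 + (z_c − 38550)×3.39
Column 2: 1785×0 + x×1.03 + 4972×2.41 + 8168×2.95 + (z_c − 1785 − 13140 − x)×3.39
The z_c×3.39 term appears on both sides and cancels. Collect the known terms of each column as K = Σ(ρt)_known − 3.39 × (depth of known layers): K_1 = 110638.5 − 3.39×38550 = −20046; K_2 = 36078.12 − 3.39×(1785 + 13140) = −14517.63.
Balance: K_1 = K_2 − x×(3.39 − 1.03), so x = (K_2 − K_1)/(3.39 − 1.03) = 5528.37/2.36 = 2340 m.

2340 m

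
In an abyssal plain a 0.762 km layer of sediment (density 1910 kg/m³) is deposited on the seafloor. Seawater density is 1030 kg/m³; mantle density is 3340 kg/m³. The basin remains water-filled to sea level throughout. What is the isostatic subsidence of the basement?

Submarine loading: the sediment displaces seawater, and the subsidence is in turn flooded, so s (ρ_m − ρ_w) = t (ρ_sed − ρ_w).
s = 0.762 km × (1910 − 1030) / (3340 − 1030) = 0.29 km.

0.29 km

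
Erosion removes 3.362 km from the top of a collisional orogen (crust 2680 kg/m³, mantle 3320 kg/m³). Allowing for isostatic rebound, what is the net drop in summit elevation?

Rebound u = e ρ_c/ρ_m = 3.362 km × 2680/3320 = 2.714 km.
Net surface drop = e − u = 3.362 km − 2.714 km = e (ρ_m − ρ_c)/ρ_m = 0.648 km.

0.648 km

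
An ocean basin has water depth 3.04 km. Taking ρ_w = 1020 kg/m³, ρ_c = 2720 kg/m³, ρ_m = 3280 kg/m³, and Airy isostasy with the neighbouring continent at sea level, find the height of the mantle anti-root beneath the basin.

9.23 km

Isostatic balance requires: replacing crust with seawater at the top is compensated by replacing crust with mantle at the base: d (ρ_c − ρ_w) = a (ρ_m − ρ_c).
a = d (ρ_c − ρ_w)/(ρ_m − ρ_c) = 3.04 km × 1700/560 = 9.23 km.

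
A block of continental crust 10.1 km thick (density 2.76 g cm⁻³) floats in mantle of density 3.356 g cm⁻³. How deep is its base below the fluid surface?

Draft d = t ρ_obj/ρ_fluid = 10.1 km × 2.76/3.356 = 8.31 km.

8.31 km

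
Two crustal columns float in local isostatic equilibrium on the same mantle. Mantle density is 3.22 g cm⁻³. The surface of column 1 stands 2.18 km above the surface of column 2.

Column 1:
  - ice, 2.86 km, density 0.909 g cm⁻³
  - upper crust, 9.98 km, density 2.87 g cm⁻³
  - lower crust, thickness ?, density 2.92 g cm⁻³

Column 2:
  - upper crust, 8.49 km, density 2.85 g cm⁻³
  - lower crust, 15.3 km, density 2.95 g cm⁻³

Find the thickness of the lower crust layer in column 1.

Take the compensation level at the base of the deeper column (depth z_c below the surface of column 1) and equate Σ ρ_i t_i down to z_c; mantle fills any gap and the z_c terms cancel.
Column 1: 2.86×0.909 + 9.98×2.87 + x×2.92 + (z_c − 12.84 − x)×3.22
Column 2: 2.18×0 + 8.49×2.85 + 15.3×2.95 + (z_c − 2.18 − 23.79)×3.22
The z_c×3.22 term appears on both sides and cancels. Collect the known terms of each column as K = Σ(ρt)_known − 3.22 × (depth of known layers): K_1 = 31.24234 − 3.22×12.84 = −10.10246; K_2 = 69.3315 − 3.22×(2.18 + 23.79) = −14.2919.
Balance: K_1 − x×(3.22 − 2.92) = K_2, so x = (K_1 − K_2)/(3.22 − 2.92) = 4.18944/0.3 = 14 km.

14 km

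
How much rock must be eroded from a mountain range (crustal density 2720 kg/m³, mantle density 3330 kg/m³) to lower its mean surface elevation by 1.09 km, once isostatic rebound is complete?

5.95 km

Net drop Δ = e − u = e − e ρ_c/ρ_m = e (ρ_m − ρ_c)/ρ_m.
e = Δ ρ_m/(ρ_m − ρ_c) = 1.09 km × 3330/610 = 5.95 km.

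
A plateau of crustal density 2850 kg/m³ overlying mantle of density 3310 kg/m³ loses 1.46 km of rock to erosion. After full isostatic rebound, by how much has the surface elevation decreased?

Rebound u = e ρ_c/ρ_m = 1.46 km × 2850/3310 = 1.257 km.
Net surface drop = e − u = 1.46 km − 1.257 km = e (ρ_m − ρ_c)/ρ_m = 0.203 km.

0.203 km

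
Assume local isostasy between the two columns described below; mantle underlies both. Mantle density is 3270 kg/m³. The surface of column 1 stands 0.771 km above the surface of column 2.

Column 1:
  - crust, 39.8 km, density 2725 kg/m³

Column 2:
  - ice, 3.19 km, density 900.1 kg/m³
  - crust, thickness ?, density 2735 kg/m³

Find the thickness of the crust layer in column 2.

21.7 km

Take the compensation level at the base of the deeper column (depth z_c below the surface of column 1) and equate Σ ρ_i t_i down to z_c; mantle fills any gap and the z_c terms cancel.
Column 1: 39.8×2725 + (z_c − 39.8)×3270
Column 2: 0.771×0 + 3.19×900.1 + x×2735 + (z_c − 0.771 − 3.19 − x)×3270
The z_c×3270 term appears on both sides and cancels. Collect the known terms of each column as K = Σ(ρt)_known − 3270 × (depth of known layers): K_1 = 108455 − 3270×39.8 = −21691; K_2 = 2871.319 − 3270×(0.771 + 3.19) = −10081.151.
Balance: K_1 = K_2 − x×(3270 − 2735), so x = (K_2 − K_1)/(3270 − 2735) = 11609.8/535 = 21.7 km.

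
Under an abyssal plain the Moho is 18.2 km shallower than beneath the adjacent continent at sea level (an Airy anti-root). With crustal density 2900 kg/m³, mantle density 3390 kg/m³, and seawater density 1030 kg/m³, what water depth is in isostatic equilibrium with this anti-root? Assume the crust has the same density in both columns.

4.77 km

Replacing a thickness d of crust by seawater at the top must be balanced by replacing crust with mantle at the base: d (ρ_c − ρ_w) = a (ρ_m − ρ_c).
d = a (ρ_m − ρ_c)/(ρ_c − ρ_w) = 18.2 km × 490/1870 = 4.77 km.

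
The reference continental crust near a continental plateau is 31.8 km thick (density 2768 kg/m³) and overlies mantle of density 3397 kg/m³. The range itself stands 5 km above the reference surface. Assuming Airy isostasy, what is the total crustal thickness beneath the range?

58.8 km

Root depth r = h ρ_c / (ρ_m − ρ_c) = 5 km × 2768 / 629 = 22 km.
Total thickness = T + h + r = 31.8 km + 5 km + 22 km = 58.8 km.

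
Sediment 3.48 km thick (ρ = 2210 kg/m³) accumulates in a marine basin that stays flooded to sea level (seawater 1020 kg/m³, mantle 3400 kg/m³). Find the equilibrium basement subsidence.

1.74 km

Submarine loading: the sediment displaces seawater, and the subsidence is in turn flooded, so s (ρ_m − ρ_w) = t (ρ_sed − ρ_w).
s = 3.48 km × (2210 − 1020) / (3400 − 1020) = 1.74 km.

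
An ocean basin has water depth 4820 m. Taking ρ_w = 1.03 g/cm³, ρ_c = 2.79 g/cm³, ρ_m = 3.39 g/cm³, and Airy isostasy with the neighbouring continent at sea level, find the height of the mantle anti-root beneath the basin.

Isostatic balance requires: replacing crust with seawater at the top is compensated by replacing crust with mantle at the base: d (ρ_c − ρ_w) = a (ρ_m − ρ_c).
a = d (ρ_c − ρ_w)/(ρ_m − ρ_c) = 4820 m × 1.76/0.6 = 14100 m.

14100 m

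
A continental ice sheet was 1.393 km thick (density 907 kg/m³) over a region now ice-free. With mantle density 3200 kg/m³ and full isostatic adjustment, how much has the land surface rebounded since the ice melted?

0.395 km

Removing the load lets mantle flow back in; uplift u satisfies ρ_ice t = ρ_m u.
u = t ρ_ice/ρ_m = 1.393 km × 907/3200 = 0.395 km.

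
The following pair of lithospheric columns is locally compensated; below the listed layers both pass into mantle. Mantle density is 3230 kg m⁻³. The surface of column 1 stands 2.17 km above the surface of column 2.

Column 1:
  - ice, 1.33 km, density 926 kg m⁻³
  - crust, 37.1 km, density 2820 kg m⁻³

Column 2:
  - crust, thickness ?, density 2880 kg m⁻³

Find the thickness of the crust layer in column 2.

32.2 km

Take the compensation level at the base of the deeper column (depth z_c below the surface of column 1) and equate Σ ρ_i t_i down to z_c; mantle fills any gap and the z_c terms cancel.
Column 1: 1.33×926 + 37.1×2820 + (z_c − 38.43)×3230
Column 2: 2.17×0 + x×2880 + (z_c − 2.17 − 0 − x)×3230
The z_c×3230 term appears on both sides and cancels. Collect the known terms of each column as K = Σ(ρt)_known − 3230 × (depth of known layers): K_1 = 105853.58 − 3230×38.43 = −18275.32; K_2 = 0 − 3230×(2.17 + 0) = −7009.1.
Balance: K_1 = K_2 − x×(3230 − 2880), so x = (K_2 − K_1)/(3230 − 2880) = 11266.2/350 = 32.2 km.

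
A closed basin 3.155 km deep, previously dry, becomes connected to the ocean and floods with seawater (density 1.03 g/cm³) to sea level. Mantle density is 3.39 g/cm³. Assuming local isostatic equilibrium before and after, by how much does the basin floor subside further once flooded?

After flooding the water column is d + s deep. Its weight must equal the weight of mantle displaced by the extra subsidence s: (d + s) ρ_w = s ρ_m.
s = d ρ_w / (ρ_m − ρ_w) = 3.155 km × 1.03/(3.39 − 1.03) = 1.38 km.

1.38 km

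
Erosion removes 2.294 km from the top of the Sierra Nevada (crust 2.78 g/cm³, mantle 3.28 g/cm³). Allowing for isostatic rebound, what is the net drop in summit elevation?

0.35 km

Rebound u = e ρ_c/ρ_m = 2.294 km × 2.78/3.28 = 1.944 km.
Net surface drop = e − u = 2.294 km − 1.944 km = e (ρ_m − ρ_c)/ρ_m = 0.35 km.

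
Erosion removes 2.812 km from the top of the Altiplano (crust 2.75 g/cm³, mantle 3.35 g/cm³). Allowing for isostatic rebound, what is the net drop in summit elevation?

Rebound u = e ρ_c/ρ_m = 2.812 km × 2.75/3.35 = 2.308 km.
Net surface drop = e − u = 2.812 km − 2.308 km = e (ρ_m − ρ_c)/ρ_m = 0.504 km.

0.504 km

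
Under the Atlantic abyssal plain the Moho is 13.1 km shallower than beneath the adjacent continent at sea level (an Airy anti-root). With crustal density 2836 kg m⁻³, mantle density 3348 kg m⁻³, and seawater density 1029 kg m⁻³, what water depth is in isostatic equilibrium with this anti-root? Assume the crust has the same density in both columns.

Replacing a thickness d of crust by seawater at the top must be balanced by replacing crust with mantle at the base: d (ρ_c − ρ_w) = a (ρ_m − ρ_c).
d = a (ρ_m − ρ_c)/(ρ_c − ρ_w) = 13.1 km × 512/1807 = 3.71 km.

3.71 km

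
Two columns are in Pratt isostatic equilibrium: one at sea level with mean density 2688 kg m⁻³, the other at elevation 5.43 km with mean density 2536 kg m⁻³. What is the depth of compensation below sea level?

ρ_ref D = ρ (D + h) → D (ρ_ref − ρ) = ρ h.
D = ρ h/(ρ_ref − ρ) = 2536 × 5.43 km/(2688 − 2536) = 90.6 km.

90.6 km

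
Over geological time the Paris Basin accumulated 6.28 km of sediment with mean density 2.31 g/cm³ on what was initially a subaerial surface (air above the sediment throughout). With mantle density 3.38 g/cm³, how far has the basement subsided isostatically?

Subaerial load: s = t ρ_sed / ρ_m = 6.28 km × 2.31/3.38 = 4.29 km.

4.29 km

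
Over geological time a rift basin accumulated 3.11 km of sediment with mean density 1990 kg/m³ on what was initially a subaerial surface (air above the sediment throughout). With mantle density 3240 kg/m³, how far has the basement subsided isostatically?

1.91 km

Subaerial load: s = t ρ_sed / ρ_m = 3.11 km × 1990/3240 = 1.91 km.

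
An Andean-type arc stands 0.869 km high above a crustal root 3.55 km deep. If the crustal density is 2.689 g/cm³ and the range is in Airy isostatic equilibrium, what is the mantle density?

Airy balance: ρ_c h = (ρ_m − ρ_c) r → ρ_m = ρ_c (1 + h/r).
ρ_m = 2.689 × (1 + 0.869 km/3.55 km) = 3.35 g/cm³.

3.35 g/cm³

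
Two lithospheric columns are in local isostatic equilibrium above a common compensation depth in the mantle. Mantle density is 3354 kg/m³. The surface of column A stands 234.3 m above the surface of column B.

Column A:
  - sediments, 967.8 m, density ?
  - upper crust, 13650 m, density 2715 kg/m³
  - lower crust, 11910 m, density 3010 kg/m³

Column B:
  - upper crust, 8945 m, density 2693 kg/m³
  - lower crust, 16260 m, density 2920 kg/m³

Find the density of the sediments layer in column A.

Take the compensation level at the base of the deeper column (depth z_c below the surface of column A) and equate Σ ρ_i t_i down to z_c; mantle fills any gap and the z_c terms cancel.
Column A: 967.8×ρ + 13650×2715 + 11910×3010 + (z_c − 26527.8)×3354
Column B: 234.3×0 + 8945×2693 + 16260×2920 + (z_c − 234.3 − 25205)×3354
The z_c×3354 term appears on both sides and cancels. Collect the known terms of each column as K = Σ(ρt)_known − 3354 × (depth of known layers): K_A = 72908850 − 3354×26527.8 = −16065391.2; K_B = 71568085 − 3354×(234.3 + 25205) = −13755327.2.
Balance: K_A + 967.8×ρ = K_B, so ρ = (K_B − K_A)/967.8 = 2310060/967.8 = 2390 kg/m³.

2390 kg/m³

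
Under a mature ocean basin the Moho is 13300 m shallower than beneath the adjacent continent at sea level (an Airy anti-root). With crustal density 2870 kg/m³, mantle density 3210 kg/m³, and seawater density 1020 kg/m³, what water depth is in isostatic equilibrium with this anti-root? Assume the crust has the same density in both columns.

Replacing a thickness d of crust by seawater at the top must be balanced by replacing crust with mantle at the base: d (ρ_c − ρ_w) = a (ρ_m − ρ_c).
d = a (ρ_m − ρ_c)/(ρ_c − ρ_w) = 13300 m × 340/1850 = 2440 m.

2440 m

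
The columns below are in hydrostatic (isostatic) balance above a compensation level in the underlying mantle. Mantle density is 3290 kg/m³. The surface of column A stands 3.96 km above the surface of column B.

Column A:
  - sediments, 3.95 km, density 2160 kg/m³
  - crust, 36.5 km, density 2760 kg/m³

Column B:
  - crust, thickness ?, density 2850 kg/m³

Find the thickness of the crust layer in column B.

Take the compensation level at the base of the deeper column (depth z_c below the surface of column A) and equate Σ ρ_i t_i down to z_c; mantle fills any gap and the z_c terms cancel.
Column A: 3.95×2160 + 36.5×2760 + (z_c − 40.45)×3290
Column B: 3.96×0 + x×2850 + (z_c − 3.96 − 0 − x)×3290
The z_c×3290 term appears on both sides and cancels. Collect the known terms of each column as K = Σ(ρt)_known − 3290 × (depth of known layers): K_A = 109272 − 3290×40.45 = −23808.5; K_B = 0 − 3290×(3.96 + 0) = −13028.4.
Balance: K_A = K_B − x×(3290 − 2850), so x = (K_B − K_A)/(3290 − 2850) = 10780.1/440 = 24.5 km.

24.5 km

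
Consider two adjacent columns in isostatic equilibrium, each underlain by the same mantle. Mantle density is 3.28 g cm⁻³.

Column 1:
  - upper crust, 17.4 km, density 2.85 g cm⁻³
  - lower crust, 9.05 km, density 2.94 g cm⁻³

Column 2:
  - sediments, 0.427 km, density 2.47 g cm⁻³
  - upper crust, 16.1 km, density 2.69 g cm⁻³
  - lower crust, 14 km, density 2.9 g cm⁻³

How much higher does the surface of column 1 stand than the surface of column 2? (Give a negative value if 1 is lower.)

−1.4 km

For any compensation level in the mantle, the mantle terms cancel and isostasy reduces to e = (Σt_1 − Σt_2) − (Σ(ρt)_1 − Σ(ρt)_2) / ρ_m.
Σt_1 = 26.45 km; Σt_2 = 30.527 km; Σ(ρt)_1 = 76.197; Σ(ρt)_2 = 84.96369 (in km·g cm⁻³).
e = (26.45 − 30.527) − (76.197 − 84.96369) / 3.28 = −1.4 km.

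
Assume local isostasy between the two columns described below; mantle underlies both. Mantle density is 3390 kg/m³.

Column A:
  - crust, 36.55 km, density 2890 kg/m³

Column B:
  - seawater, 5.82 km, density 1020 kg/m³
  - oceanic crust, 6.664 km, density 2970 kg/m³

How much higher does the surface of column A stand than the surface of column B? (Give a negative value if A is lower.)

For any compensation level in the mantle, the mantle terms cancel and isostasy reduces to e = (Σt_A − Σt_B) − (Σ(ρt)_A − Σ(ρt)_B) / ρ_m.
Σt_A = 36.55 km; Σt_B = 12.484 km; Σ(ρt)_A = 105629.5; Σ(ρt)_B = 25728.48 (in km·kg/m³).
e = (36.55 − 12.484) − (105629.5 − 25728.48) / 3390 = 0.496 km.

0.496 km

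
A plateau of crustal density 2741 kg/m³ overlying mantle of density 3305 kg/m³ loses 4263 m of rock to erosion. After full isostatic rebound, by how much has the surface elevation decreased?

727 m

Rebound u = e ρ_c/ρ_m = 4263 m × 2741/3305 = 3536 m.
Net surface drop = e − u = 4263 m − 3536 m = e (ρ_m − ρ_c)/ρ_m = 727 m.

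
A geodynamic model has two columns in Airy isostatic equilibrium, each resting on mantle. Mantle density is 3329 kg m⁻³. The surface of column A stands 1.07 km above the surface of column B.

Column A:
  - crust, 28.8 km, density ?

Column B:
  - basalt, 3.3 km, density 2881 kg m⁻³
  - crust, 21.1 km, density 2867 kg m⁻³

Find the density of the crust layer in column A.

2820 kg m⁻³

Take the compensation level at the base of the deeper column (depth z_c below the surface of column A) and equate Σ ρ_i t_i down to z_c; mantle fills any gap and the z_c terms cancel.
Column A: 28.8×ρ + (z_c − 28.8)×3329
Column B: 1.07×0 + 3.3×2881 + 21.1×2867 + (z_c − 1.07 − 24.4)×3329
The z_c×3329 term appears on both sides and cancels. Collect the known terms of each column as K = Σ(ρt)_known − 3329 × (depth of known layers): K_A = 0 − 3329×28.8 = −95875.2; K_B = 70001 − 3329×(1.07 + 24.4) = −14788.63.
Balance: K_A + 28.8×ρ = K_B, so ρ = (K_B − K_A)/28.8 = 81086.6/28.8 = 2820 kg m⁻³.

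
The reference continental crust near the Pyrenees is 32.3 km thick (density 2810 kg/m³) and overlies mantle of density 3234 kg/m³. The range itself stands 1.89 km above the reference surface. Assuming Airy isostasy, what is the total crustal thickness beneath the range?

46.7 km

Root depth r = h ρ_c / (ρ_m − ρ_c) = 1.89 km × 2810 / 424 = 12.53 km.
Total thickness = T + h + r = 32.3 km + 1.89 km + 12.53 km = 46.7 km.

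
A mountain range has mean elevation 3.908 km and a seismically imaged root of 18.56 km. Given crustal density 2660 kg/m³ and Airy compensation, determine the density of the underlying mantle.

3220 kg/m³

Airy balance: ρ_c h = (ρ_m − ρ_c) r → ρ_m = ρ_c (1 + h/r).
ρ_m = 2660 × (1 + 3.908 km/18.56 km) = 3220 kg/m³.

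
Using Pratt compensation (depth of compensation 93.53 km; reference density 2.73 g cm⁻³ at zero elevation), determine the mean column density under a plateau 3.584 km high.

2.63 g cm⁻³

Pratt balance: ρ_ref D = ρ (D + h).
ρ = ρ_ref D/(D + h) = 2.73 × 93.53 km/(93.53 km + 3.584 km) = 2.63 g cm⁻³.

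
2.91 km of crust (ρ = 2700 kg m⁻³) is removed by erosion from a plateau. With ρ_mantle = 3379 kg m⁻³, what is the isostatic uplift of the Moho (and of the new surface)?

Unloading: uplift u = e ρ_c/ρ_m = 2.91 km × 2700/3379 = 2.33 km.

2.33 km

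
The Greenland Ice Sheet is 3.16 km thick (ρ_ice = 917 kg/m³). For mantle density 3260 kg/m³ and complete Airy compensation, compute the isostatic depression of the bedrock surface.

0.889 km

Balancing pressure at the compensation depth: the ice load ρ_ice t is balanced by mantle displaced below, ρ_m s.
s = t ρ_ice / ρ_m = 3.16 km × 917/3260 = 0.889 km.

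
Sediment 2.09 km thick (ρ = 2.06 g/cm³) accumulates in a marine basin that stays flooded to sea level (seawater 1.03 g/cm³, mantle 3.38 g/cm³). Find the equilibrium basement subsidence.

Submarine loading: the sediment displaces seawater, and the subsidence is in turn flooded, so s (ρ_m − ρ_w) = t (ρ_sed − ρ_w).
s = 2.09 km × (2.06 − 1.03) / (3.38 − 1.03) = 0.916 km.

0.916 km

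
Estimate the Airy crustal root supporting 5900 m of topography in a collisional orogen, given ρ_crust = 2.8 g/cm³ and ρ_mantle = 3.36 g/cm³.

For local isostatic compensation: the weight of the topography is balanced by the buoyancy of the root, ρ_c h = (ρ_m − ρ_c) r.
r = h · ρ_c / (ρ_m − ρ_c) = 5900 m × 2.8 / (3.36 − 2.8) = 29500 m.

29500 m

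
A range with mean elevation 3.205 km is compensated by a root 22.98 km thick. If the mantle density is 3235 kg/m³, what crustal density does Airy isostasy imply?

2840 kg/m³

ρ_c h = (ρ_m − ρ_c) r → ρ_c (h + r) = ρ_m r → ρ_c = ρ_m r / (h + r).
ρ_c = 3235 × 22.98 km / (3.205 km + 22.98 km) = 2840 kg/m³.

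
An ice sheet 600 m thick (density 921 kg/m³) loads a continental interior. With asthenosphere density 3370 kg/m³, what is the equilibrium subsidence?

164 m

Equating mass per unit area of the two columns: the ice load ρ_ice t is balanced by mantle displaced below, ρ_m s.
s = t ρ_ice / ρ_m = 600 m × 921/3370 = 164 m.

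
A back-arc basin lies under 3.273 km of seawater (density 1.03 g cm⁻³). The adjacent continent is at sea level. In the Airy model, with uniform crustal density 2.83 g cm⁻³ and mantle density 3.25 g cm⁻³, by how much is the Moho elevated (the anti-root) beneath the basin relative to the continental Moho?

14 km

In Airy isostatic equilibrium: replacing crust with seawater at the top is compensated by replacing crust with mantle at the base: d (ρ_c − ρ_w) = a (ρ_m − ρ_c).
a = d (ρ_c − ρ_w)/(ρ_m − ρ_c) = 3.273 km × 1.8/0.42 = 14 km.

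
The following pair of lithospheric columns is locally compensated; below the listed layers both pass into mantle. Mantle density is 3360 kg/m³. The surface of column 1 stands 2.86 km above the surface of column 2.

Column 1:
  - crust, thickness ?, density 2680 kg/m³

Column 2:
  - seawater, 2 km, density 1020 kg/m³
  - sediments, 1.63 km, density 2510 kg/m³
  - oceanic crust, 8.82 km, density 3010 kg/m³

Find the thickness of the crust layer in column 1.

27.6 km

Take the compensation level at the base of the deeper column (depth z_c below the surface of column 1) and equate Σ ρ_i t_i down to z_c; mantle fills any gap and the z_c terms cancel.
Column 1: x×2680 + (z_c − 0 − x)×3360
Column 2: 2.86×0 + 2×1020 + 1.63×2510 + 8.82×3010 + (z_c − 2.86 − 12.45)×3360
The z_c×3360 term appears on both sides and cancels. Collect the known terms of each column as K = Σ(ρt)_known − 3360 × (depth of known layers): K_1 = 0 − 3360×0 = 0; K_2 = 32679.5 − 3360×(2.86 + 12.45) = −18762.1.
Balance: K_1 − x×(3360 − 2680) = K_2, so x = (K_1 − K_2)/(3360 − 2680) = 18762.1/680 = 27.6 km.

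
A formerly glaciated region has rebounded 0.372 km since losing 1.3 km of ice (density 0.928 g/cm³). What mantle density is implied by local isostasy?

3.24 g/cm³

ρ_m = ρ_ice t / u = 0.928 × 1.3 km/0.372 km = 3.24 g/cm³.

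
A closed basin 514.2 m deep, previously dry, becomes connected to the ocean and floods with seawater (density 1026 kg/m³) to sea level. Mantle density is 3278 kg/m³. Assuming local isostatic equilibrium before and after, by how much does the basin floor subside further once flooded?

234 m

After flooding the water column is d + s deep. Its weight must equal the weight of mantle displaced by the extra subsidence s: (d + s) ρ_w = s ρ_m.
s = d ρ_w / (ρ_m − ρ_w) = 514.2 m × 1026/(3278 − 1026) = 234 m.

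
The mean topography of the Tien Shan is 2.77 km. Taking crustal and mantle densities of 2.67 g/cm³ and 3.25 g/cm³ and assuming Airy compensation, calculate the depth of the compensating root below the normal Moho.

12.8 km

Equating mass per unit area of the two columns: the weight of the topography is balanced by the buoyancy of the root, ρ_c h = (ρ_m − ρ_c) r.
r = h · ρ_c / (ρ_m − ρ_c) = 2.77 km × 2.67 / (3.25 − 2.67) = 12.8 km.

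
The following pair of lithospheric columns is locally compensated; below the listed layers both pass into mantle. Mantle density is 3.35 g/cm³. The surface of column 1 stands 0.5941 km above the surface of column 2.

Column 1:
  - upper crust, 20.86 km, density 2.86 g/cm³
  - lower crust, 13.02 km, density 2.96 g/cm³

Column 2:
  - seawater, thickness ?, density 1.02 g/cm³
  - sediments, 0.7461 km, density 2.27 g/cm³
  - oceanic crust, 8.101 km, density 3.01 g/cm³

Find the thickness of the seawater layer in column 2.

4.18 km

Take the compensation level at the base of the deeper column (depth z_c below the surface of column 1) and equate Σ ρ_i t_i down to z_c; mantle fills any gap and the z_c terms cancel.
Column 1: 20.86×2.86 + 13.02×2.96 + (z_c − 33.88)×3.35
Column 2: 0.5941×0 + x×1.02 + 0.7461×2.27 + 8.101×3.01 + (z_c − 0.5941 − 8.8471 − x)×3.35
The z_c×3.35 term appears on both sides and cancels. Collect the known terms of each column as K = Σ(ρt)_known − 3.35 × (depth of known layers): K_1 = 98.1988 − 3.35×33.88 = −15.2992; K_2 = 26.077657 − 3.35×(0.5941 + 8.8471) = −5.550363.
Balance: K_1 = K_2 − x×(3.35 − 1.02), so x = (K_2 − K_1)/(3.35 − 1.02) = 9.74884/2.33 = 4.18 km.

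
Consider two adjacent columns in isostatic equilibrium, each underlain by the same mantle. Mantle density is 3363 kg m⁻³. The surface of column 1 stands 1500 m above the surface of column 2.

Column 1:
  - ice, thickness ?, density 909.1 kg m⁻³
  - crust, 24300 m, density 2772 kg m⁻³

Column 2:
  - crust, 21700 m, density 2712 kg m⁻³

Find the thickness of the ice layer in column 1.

1960 m

Take the compensation level at the base of the deeper column (depth z_c below the surface of column 1) and equate Σ ρ_i t_i down to z_c; mantle fills any gap and the z_c terms cancel.
Column 1: x×909.1 + 24300×2772 + (z_c − 24300 − x)×3363
Column 2: 1500×0 + 21700×2712 + (z_c − 1500 − 21700)×3363
The z_c×3363 term appears on both sides and cancels. Collect the known terms of each column as K = Σ(ρt)_known − 3363 × (depth of known layers): K_1 = 67359600 − 3363×24300 = −14361300; K_2 = 58850400 − 3363×(1500 + 21700) = −19171200.
Balance: K_1 − x×(3363 − 909.1) = K_2, so x = (K_1 − K_2)/(3363 − 909.1) = 4809900/2453.9 = 1960 m.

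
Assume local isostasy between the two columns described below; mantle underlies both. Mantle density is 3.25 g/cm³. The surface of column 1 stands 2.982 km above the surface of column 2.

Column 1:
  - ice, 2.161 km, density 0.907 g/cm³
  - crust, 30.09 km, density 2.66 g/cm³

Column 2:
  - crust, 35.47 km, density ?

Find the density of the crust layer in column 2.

2.88 g/cm³

Take the compensation level at the base of the deeper column (depth z_c below the surface of column 1) and equate Σ ρ_i t_i down to z_c; mantle fills any gap and the z_c terms cancel.
Column 1: 2.161×0.907 + 30.09×2.66 + (z_c − 32.251)×3.25
Column 2: 2.982×0 + 35.47×ρ + (z_c − 2.982 − 35.47)×3.25
The z_c×3.25 term appears on both sides and cancels. Collect the known terms of each column as K = Σ(ρt)_known − 3.25 × (depth of known layers): K_1 = 81.999427 − 3.25×32.251 = −22.816323; K_2 = 0 − 3.25×(2.982 + 35.47) = −124.969.
Balance: K_1 = K_2 + 35.47×ρ, so ρ = (K_1 − K_2)/35.47 = 102.153/35.47 = 2.88 g/cm³.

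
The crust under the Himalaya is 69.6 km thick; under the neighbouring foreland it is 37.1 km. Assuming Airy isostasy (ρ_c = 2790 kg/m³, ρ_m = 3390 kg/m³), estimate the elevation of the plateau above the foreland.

5.75 km

Excess crust Δ = 69.6 km − 37.1 km = 32.5 km, split between elevation h and root r with h + r = Δ.
Airy balance ρ_c h = (ρ_m − ρ_c) r gives r = h ρ_c/(ρ_m − ρ_c), so h (1 + ρ_c/(ρ_m − ρ_c)) = Δ, i.e. h = Δ (ρ_m − ρ_c)/ρ_m.
h = 32.5 km × 600/3390 = 5.75 km.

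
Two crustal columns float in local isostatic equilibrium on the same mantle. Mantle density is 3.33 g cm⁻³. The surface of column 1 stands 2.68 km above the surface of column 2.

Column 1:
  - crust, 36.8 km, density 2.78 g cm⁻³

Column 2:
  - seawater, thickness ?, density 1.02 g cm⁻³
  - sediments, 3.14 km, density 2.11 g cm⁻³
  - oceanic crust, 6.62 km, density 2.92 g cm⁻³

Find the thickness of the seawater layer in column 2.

Take the compensation level at the base of the deeper column (depth z_c below the surface of column 1) and equate Σ ρ_i t_i down to z_c; mantle fills any gap and the z_c terms cancel.
Column 1: 36.8×2.78 + (z_c − 36.8)×3.33
Column 2: 2.68×0 + x×1.02 + 3.14×2.11 + 6.62×2.92 + (z_c − 2.68 − 9.76 − x)×3.33
The z_c×3.33 term appears on both sides and cancels. Collect the known terms of each column as K = Σ(ρt)_known − 3.33 × (depth of known layers): K_1 = 102.304 − 3.33×36.8 = −20.24; K_2 = 25.9558 − 3.33×(2.68 + 9.76) = −15.4694.
Balance: K_1 = K_2 − x×(3.33 − 1.02), so x = (K_2 − K_1)/(3.33 − 1.02) = 4.7706/2.31 = 2.07 km.

2.07 km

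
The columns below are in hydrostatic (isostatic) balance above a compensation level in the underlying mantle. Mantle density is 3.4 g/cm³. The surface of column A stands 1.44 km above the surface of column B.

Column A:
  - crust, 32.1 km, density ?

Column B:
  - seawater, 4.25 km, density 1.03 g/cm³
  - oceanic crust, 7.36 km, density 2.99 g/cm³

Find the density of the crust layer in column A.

Take the compensation level at the base of the deeper column (depth z_c below the surface of column A) and equate Σ ρ_i t_i down to z_c; mantle fills any gap and the z_c terms cancel.
Column A: 32.1×ρ + (z_c − 32.1)×3.4
Column B: 1.44×0 + 4.25×1.03 + 7.36×2.99 + (z_c − 1.44 − 11.61)×3.4
The z_c×3.4 term appears on both sides and cancels. Collect the known terms of each column as K = Σ(ρt)_known − 3.4 × (depth of known layers): K_A = 0 − 3.4×32.1 = −109.14; K_B = 26.3839 − 3.4×(1.44 + 11.61) = −17.9861.
Balance: K_A + 32.1×ρ = K_B, so ρ = (K_B − K_A)/32.1 = 91.1539/32.1 = 2.84 g/cm³.

2.84 g/cm³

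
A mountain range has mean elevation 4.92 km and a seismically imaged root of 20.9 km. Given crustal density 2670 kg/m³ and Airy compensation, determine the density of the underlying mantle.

3300 kg/m³

Airy balance: ρ_c h = (ρ_m − ρ_c) r → ρ_m = ρ_c (1 + h/r).
ρ_m = 2670 × (1 + 4.92 km/20.9 km) = 3300 kg/m³.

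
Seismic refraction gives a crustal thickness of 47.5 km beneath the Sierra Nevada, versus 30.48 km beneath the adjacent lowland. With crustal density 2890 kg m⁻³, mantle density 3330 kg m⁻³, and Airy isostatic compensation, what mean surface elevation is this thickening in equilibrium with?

2.25 km

Excess crust Δ = 47.5 km − 30.48 km = 17.02 km, split between elevation h and root r with h + r = Δ.
Airy balance ρ_c h = (ρ_m − ρ_c) r gives r = h ρ_c/(ρ_m − ρ_c), so h (1 + ρ_c/(ρ_m − ρ_c)) = Δ, i.e. h = Δ (ρ_m − ρ_c)/ρ_m.
h = 17.02 km × 440/3330 = 2.25 km.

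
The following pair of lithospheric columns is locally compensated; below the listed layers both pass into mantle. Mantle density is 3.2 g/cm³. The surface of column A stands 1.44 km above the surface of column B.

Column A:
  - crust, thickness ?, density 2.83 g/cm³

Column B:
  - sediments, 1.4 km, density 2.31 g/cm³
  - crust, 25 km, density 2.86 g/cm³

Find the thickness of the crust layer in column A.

Take the compensation level at the base of the deeper column (depth z_c below the surface of column A) and equate Σ ρ_i t_i down to z_c; mantle fills any gap and the z_c terms cancel.
Column A: x×2.83 + (z_c − 0 − x)×3.2
Column B: 1.44×0 + 1.4×2.31 + 25×2.86 + (z_c − 1.44 − 26.4)×3.2
The z_c×3.2 term appears on both sides and cancels. Collect the known terms of each column as K = Σ(ρt)_known − 3.2 × (depth of known layers): K_A = 0 − 3.2×0 = 0; K_B = 74.734 − 3.2×(1.44 + 26.4) = −14.354.
Balance: K_A − x×(3.2 − 2.83) = K_B, so x = (K_A − K_B)/(3.2 − 2.83) = 14.354/0.37 = 38.8 km.

38.8 km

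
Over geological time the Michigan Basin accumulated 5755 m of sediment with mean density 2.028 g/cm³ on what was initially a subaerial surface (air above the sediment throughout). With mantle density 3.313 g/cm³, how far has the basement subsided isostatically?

Subaerial load: s = t ρ_sed / ρ_m = 5755 m × 2.028/3.313 = 3520 m.

3520 m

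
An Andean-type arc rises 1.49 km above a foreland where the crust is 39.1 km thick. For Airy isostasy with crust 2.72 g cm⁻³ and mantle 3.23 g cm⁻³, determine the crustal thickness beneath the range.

48.5 km

Root depth r = h ρ_c / (ρ_m − ρ_c) = 1.49 km × 2.72 / 0.51 = 7.947 km.
Total thickness = T + h + r = 39.1 km + 1.49 km + 7.947 km = 48.5 km.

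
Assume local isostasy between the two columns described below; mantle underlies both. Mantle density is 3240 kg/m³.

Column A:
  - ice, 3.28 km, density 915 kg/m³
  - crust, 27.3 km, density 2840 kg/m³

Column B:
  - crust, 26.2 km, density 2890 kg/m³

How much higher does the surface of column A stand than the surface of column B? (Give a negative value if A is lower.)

2.89 km

For any compensation level in the mantle, the mantle terms cancel and isostasy reduces to e = (Σt_A − Σt_B) − (Σ(ρt)_A − Σ(ρt)_B) / ρ_m.
Σt_A = 30.58 km; Σt_B = 26.2 km; Σ(ρt)_A = 80533.2; Σ(ρt)_B = 75718 (in km·kg/m³).
e = (30.58 − 26.2) − (80533.2 − 75718) / 3240 = 2.89 km.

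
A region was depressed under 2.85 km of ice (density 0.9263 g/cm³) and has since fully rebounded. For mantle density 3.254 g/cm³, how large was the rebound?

Removing the load lets mantle flow back in; uplift u satisfies ρ_ice t = ρ_m u.
u = t ρ_ice/ρ_m = 2.85 km × 0.9263/3.254 = 0.811 km.

0.811 km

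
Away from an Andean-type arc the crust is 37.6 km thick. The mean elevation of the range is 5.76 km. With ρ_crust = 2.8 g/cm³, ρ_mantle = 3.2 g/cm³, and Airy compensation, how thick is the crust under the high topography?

Root depth r = h ρ_c / (ρ_m − ρ_c) = 5.76 km × 2.8 / 0.4 = 40.32 km.
Total thickness = T + h + r = 37.6 km + 5.76 km + 40.32 km = 83.7 km.

83.7 km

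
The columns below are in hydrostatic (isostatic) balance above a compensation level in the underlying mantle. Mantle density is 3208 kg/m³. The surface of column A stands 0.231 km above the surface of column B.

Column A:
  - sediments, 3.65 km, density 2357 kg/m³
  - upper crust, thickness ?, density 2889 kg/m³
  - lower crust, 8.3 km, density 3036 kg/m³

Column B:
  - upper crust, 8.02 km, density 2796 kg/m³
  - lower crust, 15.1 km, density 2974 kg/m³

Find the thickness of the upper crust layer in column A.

9.55 km

Take the compensation level at the base of the deeper column (depth z_c below the surface of column A) and equate Σ ρ_i t_i down to z_c; mantle fills any gap and the z_c terms cancel.
Column A: 3.65×2357 + x×2889 + 8.3×3036 + (z_c − 11.95 − x)×3208
Column B: 0.231×0 + 8.02×2796 + 15.1×2974 + (z_c − 0.231 − 23.12)×3208
The z_c×3208 term appears on both sides and cancels. Collect the known terms of each column as K = Σ(ρt)_known − 3208 × (depth of known layers): K_A = 33801.85 − 3208×11.95 = −4533.75; K_B = 67331.32 − 3208×(0.231 + 23.12) = −7578.688.
Balance: K_A − x×(3208 − 2889) = K_B, so x = (K_A − K_B)/(3208 − 2889) = 3044.94/319 = 9.55 km.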